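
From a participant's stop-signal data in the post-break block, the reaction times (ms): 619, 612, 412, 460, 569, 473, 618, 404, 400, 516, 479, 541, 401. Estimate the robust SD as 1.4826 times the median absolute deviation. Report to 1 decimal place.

111.2 ms

Sorted: 400, 401, 404, 412, 460, 473, 479, 516, 541, 569, 612, 618, 619 → median = 479
|x − 479| sorted: 0, 6, 19, 37, 62, 67, 75, 78, 79, 90, 133, 139, 140 → MAD = 75
Robust SD ≈ 1.4826 × 75 = 111.195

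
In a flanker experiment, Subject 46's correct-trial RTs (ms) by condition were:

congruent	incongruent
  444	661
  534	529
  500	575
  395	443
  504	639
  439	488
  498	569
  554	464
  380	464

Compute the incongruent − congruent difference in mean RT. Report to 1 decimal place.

M(congruent) = 4248/9 = 472.000
M(incongruent) = 4832/9 = 536.889
Difference = 536.889 − 472.000 = 64.889 ms

64.9 ms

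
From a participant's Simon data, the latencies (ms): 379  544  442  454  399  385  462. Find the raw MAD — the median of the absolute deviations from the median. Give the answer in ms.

Sorted: 379, 385, 399, 442, 454, 462, 544 → median = 442
|x − 442|: 63, 102, 0, 12, 43, 57, 20
Sorted deviations: 0, 12, 20, 43, 57, 63, 102 → MAD = 43

43 ms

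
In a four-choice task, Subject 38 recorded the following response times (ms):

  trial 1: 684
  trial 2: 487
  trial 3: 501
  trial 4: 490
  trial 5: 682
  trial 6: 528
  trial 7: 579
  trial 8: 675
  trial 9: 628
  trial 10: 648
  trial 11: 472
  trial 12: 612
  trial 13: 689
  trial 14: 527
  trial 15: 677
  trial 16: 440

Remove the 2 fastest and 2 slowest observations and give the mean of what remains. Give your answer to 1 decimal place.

Sorted: 440, 472, 487, 490, 501, 527, 528, 579, 612, 628, 648, 675, 677, 682, 684, 689
Drop lowest 2 (440, 472) and highest 2 (684, 689)
Remaining (n=12): Σ = 7034, mean = 7034/12 = 586.167

586.2 ms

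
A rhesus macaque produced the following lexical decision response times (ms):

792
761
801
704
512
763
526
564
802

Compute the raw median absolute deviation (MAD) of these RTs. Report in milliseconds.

41 ms

Sorted: 512, 526, 564, 704, 761, 763, 792, 801, 802 → median = 761
|x − 761|: 31, 0, 40, 57, 249, 2, 235, 197, 41
Sorted deviations: 0, 2, 31, 40, 41, 57, 197, 235, 249 → MAD = 41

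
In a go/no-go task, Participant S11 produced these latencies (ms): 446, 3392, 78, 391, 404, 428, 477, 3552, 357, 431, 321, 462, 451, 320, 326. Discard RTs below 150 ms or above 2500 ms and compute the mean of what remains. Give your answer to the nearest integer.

401 ms

Excluded: 78, 3392, 3552
Retained (n=12): Σ = 4814
Mean = 4814/12 = 401.1667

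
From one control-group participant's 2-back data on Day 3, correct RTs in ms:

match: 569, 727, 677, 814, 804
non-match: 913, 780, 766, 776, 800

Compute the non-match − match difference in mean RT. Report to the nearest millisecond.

M(match) = 3591/5 = 718.200
M(non-match) = 4035/5 = 807.000
Difference = 807.000 − 718.200 = 88.800 ms

89 ms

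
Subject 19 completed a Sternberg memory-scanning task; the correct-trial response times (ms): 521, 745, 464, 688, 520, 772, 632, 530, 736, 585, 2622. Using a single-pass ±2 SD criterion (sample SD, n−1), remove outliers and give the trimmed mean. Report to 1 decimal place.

n = 11, ΣRT = 8815, M = 801.364
Σ(x−M)² = 3756598.55; s = √(3756598.55/10) = 612.911
Cutoffs: 801.364 ± 2·612.911 → [-424.5, 2027.2]
Outside: 2622 → excluded.
Retained (n=10): Σ = 6193, mean = 6193/10 = 619.300

619.3 ms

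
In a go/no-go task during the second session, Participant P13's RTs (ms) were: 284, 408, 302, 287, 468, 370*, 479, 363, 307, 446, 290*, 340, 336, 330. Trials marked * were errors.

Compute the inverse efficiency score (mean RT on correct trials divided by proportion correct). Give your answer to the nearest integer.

Correct trials (n=12): 284, 408, 302, 287, 468, 479, 363, 307, 446, 340, 336, 330
Mean correct RT = 4350/12 = 362.5000 ms
Proportion correct = 12/14
IES = 362.5000 / (12/14) = 422.917 ms

423 ms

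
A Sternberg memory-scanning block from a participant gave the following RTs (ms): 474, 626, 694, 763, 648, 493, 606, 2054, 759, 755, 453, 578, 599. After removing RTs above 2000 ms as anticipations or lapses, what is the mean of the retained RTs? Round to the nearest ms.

Excluded: 2054
Retained (n=12): Σ = 7448
Mean = 7448/12 = 620.6667

621 ms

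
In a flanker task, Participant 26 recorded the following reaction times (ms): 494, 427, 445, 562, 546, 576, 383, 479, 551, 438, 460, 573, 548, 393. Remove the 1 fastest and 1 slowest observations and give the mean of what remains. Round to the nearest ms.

493 ms

Sorted: 383, 393, 427, 438, 445, 460, 479, 494, 546, 548, 551, 562, 573, 576
Drop lowest 1 (383) and highest 1 (576)
Remaining (n=12): Σ = 5916, mean = 5916/12 = 493.000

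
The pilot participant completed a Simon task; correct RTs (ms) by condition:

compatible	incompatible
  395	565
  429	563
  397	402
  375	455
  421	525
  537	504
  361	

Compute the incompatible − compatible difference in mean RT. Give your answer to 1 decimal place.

M(compatible) = 2915/7 = 416.429
M(incompatible) = 3014/6 = 502.333
Difference = 502.333 − 416.429 = 85.905 ms

85.9 ms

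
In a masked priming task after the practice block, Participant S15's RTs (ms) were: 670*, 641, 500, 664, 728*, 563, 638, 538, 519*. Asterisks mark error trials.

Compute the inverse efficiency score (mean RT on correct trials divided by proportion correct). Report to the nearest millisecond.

886 ms

Correct trials (n=6): 641, 500, 664, 563, 638, 538
Mean correct RT = 3544/6 = 590.6667 ms
Proportion correct = 6/9
IES = 590.6667 / (6/9) = 886.000 ms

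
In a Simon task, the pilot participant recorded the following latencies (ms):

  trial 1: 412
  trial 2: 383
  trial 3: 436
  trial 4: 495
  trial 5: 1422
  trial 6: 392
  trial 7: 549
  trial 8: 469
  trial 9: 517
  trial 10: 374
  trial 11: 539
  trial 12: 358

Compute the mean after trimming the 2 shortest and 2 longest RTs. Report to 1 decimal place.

Sorted: 358, 374, 383, 392, 412, 436, 469, 495, 517, 539, 549, 1422
Drop lowest 2 (358, 374) and highest 2 (549, 1422)
Remaining (n=8): Σ = 3643, mean = 3643/8 = 455.375

455.4 ms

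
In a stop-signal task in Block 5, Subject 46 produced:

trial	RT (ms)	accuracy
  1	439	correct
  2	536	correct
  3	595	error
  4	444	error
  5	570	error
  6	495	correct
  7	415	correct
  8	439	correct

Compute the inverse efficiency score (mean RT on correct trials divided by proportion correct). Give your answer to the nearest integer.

Correct trials (n=5): 439, 536, 495, 415, 439
Mean correct RT = 2324/5 = 464.8000 ms
Proportion correct = 5/8
IES = 464.8000 / (5/8) = 743.680 ms

744 ms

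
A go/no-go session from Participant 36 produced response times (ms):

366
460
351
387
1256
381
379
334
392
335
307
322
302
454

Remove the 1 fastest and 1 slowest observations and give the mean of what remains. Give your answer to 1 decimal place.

Sorted: 302, 307, 322, 334, 335, 351, 366, 379, 381, 387, 392, 454, 460, 1256
Drop lowest 1 (302) and highest 1 (1256)
Remaining (n=12): Σ = 4468, mean = 4468/12 = 372.333

372.3 ms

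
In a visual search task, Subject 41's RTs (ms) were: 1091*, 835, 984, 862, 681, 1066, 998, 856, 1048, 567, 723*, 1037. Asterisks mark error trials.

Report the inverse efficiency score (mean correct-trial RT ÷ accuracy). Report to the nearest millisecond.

1072 ms

Correct trials (n=10): 835, 984, 862, 681, 1066, 998, 856, 1048, 567, 1037
Mean correct RT = 8934/10 = 893.4000 ms
Proportion correct = 10/12
IES = 893.4000 / (10/12) = 1072.080 ms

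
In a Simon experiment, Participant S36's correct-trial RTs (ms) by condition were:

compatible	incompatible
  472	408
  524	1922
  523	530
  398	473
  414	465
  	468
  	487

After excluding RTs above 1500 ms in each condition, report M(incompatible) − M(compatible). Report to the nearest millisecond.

6 ms

incompatible: exclude 1922
M(compatible) = 2331/5 = 466.200
M(incompatible) = 2831/6 = 471.833
Difference = 471.833 − 466.200 = 5.633 ms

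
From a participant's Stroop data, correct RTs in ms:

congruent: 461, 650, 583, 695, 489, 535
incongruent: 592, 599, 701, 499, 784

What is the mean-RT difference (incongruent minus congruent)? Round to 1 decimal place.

M(congruent) = 3413/6 = 568.833
M(incongruent) = 3175/5 = 635.000
Difference = 635.000 − 568.833 = 66.167 ms

66.2 ms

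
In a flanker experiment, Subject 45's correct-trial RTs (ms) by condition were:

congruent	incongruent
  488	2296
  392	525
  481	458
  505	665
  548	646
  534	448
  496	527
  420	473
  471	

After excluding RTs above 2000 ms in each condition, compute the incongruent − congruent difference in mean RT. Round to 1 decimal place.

52.9 ms

incongruent: exclude 2296
M(congruent) = 4335/9 = 481.667
M(incongruent) = 3742/7 = 534.571
Difference = 534.571 − 481.667 = 52.905 ms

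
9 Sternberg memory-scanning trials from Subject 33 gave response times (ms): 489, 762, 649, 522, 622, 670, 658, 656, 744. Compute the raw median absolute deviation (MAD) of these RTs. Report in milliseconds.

Sorted: 489, 522, 622, 649, 656, 658, 670, 744, 762 → median = 656
|x − 656|: 167, 106, 7, 134, 34, 14, 2, 0, 88
Sorted deviations: 0, 2, 7, 14, 34, 88, 106, 134, 167 → MAD = 34

34 ms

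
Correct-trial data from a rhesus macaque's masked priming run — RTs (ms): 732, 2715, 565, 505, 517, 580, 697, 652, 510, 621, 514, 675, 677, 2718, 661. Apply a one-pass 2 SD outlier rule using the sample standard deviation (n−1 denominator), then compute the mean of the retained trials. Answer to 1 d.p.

608.2 ms

n = 15, ΣRT = 13339, M = 889.267
Σ(x−M)² = 7782308.93; s = √(7782308.93/14) = 745.573
Cutoffs: 889.267 ± 2·745.573 → [-601.9, 2380.4]
Outside: 2715, 2718 → excluded.
Retained (n=13): Σ = 7906, mean = 7906/13 = 608.154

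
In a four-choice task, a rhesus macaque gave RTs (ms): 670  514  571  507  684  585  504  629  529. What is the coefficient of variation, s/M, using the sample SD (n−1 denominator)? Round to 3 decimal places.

0.122

n = 9, Σ = 5193, M = 577.0000
Σ(x−M)² = 39404.000; s = √(39404.000/8) = 70.1819
CV = 70.1819 / 577.0000 = 0.12163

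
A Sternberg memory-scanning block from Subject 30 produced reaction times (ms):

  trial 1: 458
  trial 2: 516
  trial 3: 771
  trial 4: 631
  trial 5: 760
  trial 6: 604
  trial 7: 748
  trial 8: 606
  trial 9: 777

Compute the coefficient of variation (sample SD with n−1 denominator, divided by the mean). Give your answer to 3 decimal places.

0.181

n = 9, Σ = 5871, M = 652.3333
Σ(x−M)² = 111658.000; s = √(111658.000/8) = 118.1408
CV = 118.1408 / 652.3333 = 0.18110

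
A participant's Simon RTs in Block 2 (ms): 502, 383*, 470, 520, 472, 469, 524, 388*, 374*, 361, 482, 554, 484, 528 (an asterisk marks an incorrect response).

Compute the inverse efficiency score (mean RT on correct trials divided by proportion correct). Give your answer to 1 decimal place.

620.9 ms

Correct trials (n=11): 502, 470, 520, 472, 469, 524, 361, 482, 554, 484, 528
Mean correct RT = 5366/11 = 487.8182 ms
Proportion correct = 11/14
IES = 487.8182 / (11/14) = 620.860 ms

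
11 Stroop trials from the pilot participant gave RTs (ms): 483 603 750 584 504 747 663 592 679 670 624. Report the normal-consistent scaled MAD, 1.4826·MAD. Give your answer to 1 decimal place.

68.2 ms

Sorted: 483, 504, 584, 592, 603, 624, 663, 670, 679, 747, 750 → median = 624
|x − 624| sorted: 0, 21, 32, 39, 40, 46, 55, 120, 123, 126, 141 → MAD = 46
Robust SD ≈ 1.4826 × 46 = 68.200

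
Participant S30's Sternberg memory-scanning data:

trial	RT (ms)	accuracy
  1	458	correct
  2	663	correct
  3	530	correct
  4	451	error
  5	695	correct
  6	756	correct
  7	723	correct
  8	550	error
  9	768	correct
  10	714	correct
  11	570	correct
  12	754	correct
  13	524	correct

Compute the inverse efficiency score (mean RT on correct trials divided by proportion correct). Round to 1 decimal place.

768.7 ms

Correct trials (n=11): 458, 663, 530, 695, 756, 723, 768, 714, 570, 754, 524
Mean correct RT = 7155/11 = 650.4545 ms
Proportion correct = 11/13
IES = 650.4545 / (11/13) = 768.719 ms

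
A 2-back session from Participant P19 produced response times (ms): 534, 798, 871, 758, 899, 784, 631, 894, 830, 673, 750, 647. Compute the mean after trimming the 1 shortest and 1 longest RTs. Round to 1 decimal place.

Sorted: 534, 631, 647, 673, 750, 758, 784, 798, 830, 871, 894, 899
Drop lowest 1 (534) and highest 1 (899)
Remaining (n=10): Σ = 7636, mean = 7636/10 = 763.600

763.6 ms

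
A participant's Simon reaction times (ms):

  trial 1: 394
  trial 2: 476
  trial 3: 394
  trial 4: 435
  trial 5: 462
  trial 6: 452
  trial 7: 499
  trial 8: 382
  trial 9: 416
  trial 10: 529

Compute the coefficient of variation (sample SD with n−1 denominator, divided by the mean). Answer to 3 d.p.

0.110

n = 10, Σ = 4439, M = 443.9000
Σ(x−M)² = 21370.900; s = √(21370.900/9) = 48.7293
CV = 48.7293 / 443.9000 = 0.10978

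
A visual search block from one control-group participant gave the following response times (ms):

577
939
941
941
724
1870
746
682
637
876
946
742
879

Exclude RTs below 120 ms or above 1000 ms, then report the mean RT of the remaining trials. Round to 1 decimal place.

Excluded: 1870
Retained (n=12): Σ = 9630
Mean = 9630/12 = 802.5000

802.5 ms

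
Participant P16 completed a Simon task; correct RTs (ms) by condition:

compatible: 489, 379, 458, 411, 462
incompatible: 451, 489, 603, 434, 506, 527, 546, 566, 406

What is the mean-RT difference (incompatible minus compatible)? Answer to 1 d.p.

63.3 ms

M(compatible) = 2199/5 = 439.800
M(incompatible) = 4528/9 = 503.111
Difference = 503.111 − 439.800 = 63.311 ms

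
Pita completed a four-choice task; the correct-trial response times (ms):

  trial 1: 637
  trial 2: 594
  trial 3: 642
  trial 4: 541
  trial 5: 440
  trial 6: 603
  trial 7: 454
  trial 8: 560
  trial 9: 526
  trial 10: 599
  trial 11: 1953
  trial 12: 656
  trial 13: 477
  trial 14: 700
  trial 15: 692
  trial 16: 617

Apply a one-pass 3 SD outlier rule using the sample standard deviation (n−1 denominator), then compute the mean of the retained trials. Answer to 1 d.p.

582.5 ms

n = 16, ΣRT = 10691, M = 668.188
Σ(x−M)² = 1853886.44; s = √(1853886.44/15) = 351.557
Cutoffs: 668.188 ± 3·351.557 → [-386.5, 1722.9]
Outside: 1953 → excluded.
Retained (n=15): Σ = 8738, mean = 8738/15 = 582.533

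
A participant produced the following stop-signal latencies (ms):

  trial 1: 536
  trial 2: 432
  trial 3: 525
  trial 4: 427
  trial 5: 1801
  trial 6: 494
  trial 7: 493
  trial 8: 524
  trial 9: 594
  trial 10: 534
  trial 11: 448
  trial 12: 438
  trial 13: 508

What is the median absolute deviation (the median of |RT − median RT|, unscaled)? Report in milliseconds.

28 ms

Sorted: 427, 432, 438, 448, 493, 494, 508, 524, 525, 534, 536, 594, 1801 → median = 508
|x − 508|: 28, 76, 17, 81, 1293, 14, 15, 16, 86, 26, 60, 70, 0
Sorted deviations: 0, 14, 15, 16, 17, 26, 28, 60, 70, 76, 81, 86, 1293 → MAD = 28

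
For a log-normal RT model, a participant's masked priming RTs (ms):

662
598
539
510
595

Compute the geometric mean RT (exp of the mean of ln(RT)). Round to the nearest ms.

578 ms

ln(RT): 6.4953, 6.3936, 6.2897, 6.2344, 6.3886
Mean ln(RT) = 31.8015/5 = 6.36031
Geometric mean = exp(6.36031) = 578.42 ms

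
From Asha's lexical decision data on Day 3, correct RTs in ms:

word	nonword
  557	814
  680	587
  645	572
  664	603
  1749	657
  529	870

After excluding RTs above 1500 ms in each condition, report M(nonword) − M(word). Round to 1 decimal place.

68.8 ms

word: exclude 1749
M(word) = 3075/5 = 615.000
M(nonword) = 4103/6 = 683.833
Difference = 683.833 − 615.000 = 68.833 ms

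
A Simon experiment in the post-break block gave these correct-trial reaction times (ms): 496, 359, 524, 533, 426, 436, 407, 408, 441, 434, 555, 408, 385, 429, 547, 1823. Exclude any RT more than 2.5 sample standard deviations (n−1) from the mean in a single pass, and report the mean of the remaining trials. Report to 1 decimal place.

n = 16, ΣRT = 8611, M = 538.188
Σ(x−M)² = 1815044.44; s = √(1815044.44/15) = 347.855
Cutoffs: 538.188 ± 2.5·347.855 → [-331.4, 1407.8]
Outside: 1823 → excluded.
Retained (n=15): Σ = 6788, mean = 6788/15 = 452.533

452.5 ms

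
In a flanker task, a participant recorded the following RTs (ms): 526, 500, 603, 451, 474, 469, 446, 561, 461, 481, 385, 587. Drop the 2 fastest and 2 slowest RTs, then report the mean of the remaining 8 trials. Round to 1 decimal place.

Sorted: 385, 446, 451, 461, 469, 474, 481, 500, 526, 561, 587, 603
Drop lowest 2 (385, 446) and highest 2 (587, 603)
Remaining (n=8): Σ = 3923, mean = 3923/8 = 490.375

490.4 ms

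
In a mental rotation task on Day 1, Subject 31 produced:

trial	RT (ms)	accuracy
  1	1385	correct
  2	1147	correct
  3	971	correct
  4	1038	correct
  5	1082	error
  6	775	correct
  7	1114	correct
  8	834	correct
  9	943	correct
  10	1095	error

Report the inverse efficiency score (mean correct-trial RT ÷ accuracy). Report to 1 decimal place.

1282.3 ms

Correct trials (n=8): 1385, 1147, 971, 1038, 775, 1114, 834, 943
Mean correct RT = 8207/8 = 1025.8750 ms
Proportion correct = 8/10
IES = 1025.8750 / (8/10) = 1282.344 ms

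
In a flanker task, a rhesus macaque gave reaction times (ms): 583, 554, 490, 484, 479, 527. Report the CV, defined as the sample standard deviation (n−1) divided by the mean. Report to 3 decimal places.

n = 6, Σ = 3117, M = 519.5000
Σ(x−M)² = 9049.500; s = √(9049.500/5) = 42.5429
CV = 42.5429 / 519.5000 = 0.08189

0.082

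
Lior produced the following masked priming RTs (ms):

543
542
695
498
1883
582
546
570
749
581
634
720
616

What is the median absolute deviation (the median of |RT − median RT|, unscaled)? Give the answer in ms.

Sorted: 498, 542, 543, 546, 570, 581, 582, 616, 634, 695, 720, 749, 1883 → median = 582
|x − 582|: 39, 40, 113, 84, 1301, 0, 36, 12, 167, 1, 52, 138, 34
Sorted deviations: 0, 1, 12, 34, 36, 39, 40, 52, 84, 113, 138, 167, 1301 → MAD = 40

40 ms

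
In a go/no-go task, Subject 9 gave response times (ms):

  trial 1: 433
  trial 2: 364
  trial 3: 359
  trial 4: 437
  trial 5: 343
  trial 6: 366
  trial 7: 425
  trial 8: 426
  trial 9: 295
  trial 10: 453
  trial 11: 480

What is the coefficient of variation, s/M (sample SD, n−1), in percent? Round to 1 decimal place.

n = 11, Σ = 4381, M = 398.2727
Σ(x−M)² = 31342.182; s = √(31342.182/10) = 55.9841
CV = 55.9841 / 398.2727 = 0.14057 = 14.057%

14.1%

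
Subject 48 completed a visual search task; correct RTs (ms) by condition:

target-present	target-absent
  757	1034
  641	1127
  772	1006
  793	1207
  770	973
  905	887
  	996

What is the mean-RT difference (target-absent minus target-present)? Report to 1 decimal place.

M(target-present) = 4638/6 = 773.000
M(target-absent) = 7230/7 = 1032.857
Difference = 1032.857 − 773.000 = 259.857 ms

259.9 ms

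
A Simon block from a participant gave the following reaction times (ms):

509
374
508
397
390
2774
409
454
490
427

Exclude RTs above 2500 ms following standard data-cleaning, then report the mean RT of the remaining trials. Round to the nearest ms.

440 ms

Excluded: 2774
Retained (n=9): Σ = 3958
Mean = 3958/9 = 439.7778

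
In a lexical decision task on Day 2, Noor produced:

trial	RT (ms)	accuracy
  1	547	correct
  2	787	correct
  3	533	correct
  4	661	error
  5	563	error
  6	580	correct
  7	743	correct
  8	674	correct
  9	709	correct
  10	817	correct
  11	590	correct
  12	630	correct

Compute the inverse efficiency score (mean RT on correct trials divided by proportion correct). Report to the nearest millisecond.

Correct trials (n=10): 547, 787, 533, 580, 743, 674, 709, 817, 590, 630
Mean correct RT = 6610/10 = 661.0000 ms
Proportion correct = 10/12
IES = 661.0000 / (10/12) = 793.200 ms

793 ms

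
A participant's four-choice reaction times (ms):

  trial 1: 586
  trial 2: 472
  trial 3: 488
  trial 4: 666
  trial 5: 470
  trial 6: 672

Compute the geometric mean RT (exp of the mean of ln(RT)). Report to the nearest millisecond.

ln(RT): 6.3733, 6.1570, 6.1903, 6.5013, 6.1527, 6.5103
Mean ln(RT) = 37.8849/6 = 6.31415
Geometric mean = exp(6.31415) = 552.33 ms

552 ms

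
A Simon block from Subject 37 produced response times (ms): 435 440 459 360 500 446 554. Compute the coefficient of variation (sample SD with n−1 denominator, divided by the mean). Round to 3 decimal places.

n = 7, Σ = 3194, M = 456.2857
Σ(x−M)² = 21561.429; s = √(21561.429/6) = 59.9464
CV = 59.9464 / 456.2857 = 0.13138

0.131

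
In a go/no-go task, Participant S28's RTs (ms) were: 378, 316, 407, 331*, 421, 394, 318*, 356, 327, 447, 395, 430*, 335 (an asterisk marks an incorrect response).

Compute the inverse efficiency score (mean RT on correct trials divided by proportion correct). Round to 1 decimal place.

Correct trials (n=10): 378, 316, 407, 421, 394, 356, 327, 447, 395, 335
Mean correct RT = 3776/10 = 377.6000 ms
Proportion correct = 10/13
IES = 377.6000 / (10/13) = 490.880 ms

490.9 ms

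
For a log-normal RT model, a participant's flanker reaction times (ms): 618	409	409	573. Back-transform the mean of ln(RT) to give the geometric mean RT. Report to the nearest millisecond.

493 ms

ln(RT): 6.4265, 6.0137, 6.0137, 6.3509
Mean ln(RT) = 24.8048/4 = 6.20120
Geometric mean = exp(6.20120) = 493.34 ms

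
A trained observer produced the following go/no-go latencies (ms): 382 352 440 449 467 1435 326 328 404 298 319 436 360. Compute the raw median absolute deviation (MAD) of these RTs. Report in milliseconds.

56 ms

Sorted: 298, 319, 326, 328, 352, 360, 382, 404, 436, 440, 449, 467, 1435 → median = 382
|x − 382|: 0, 30, 58, 67, 85, 1053, 56, 54, 22, 84, 63, 54, 22
Sorted deviations: 0, 22, 22, 30, 54, 54, 56, 58, 63, 67, 84, 85, 1053 → MAD = 56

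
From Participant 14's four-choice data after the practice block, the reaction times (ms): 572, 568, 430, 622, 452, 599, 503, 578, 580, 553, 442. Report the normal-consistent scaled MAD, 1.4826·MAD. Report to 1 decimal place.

46.0 ms

Sorted: 430, 442, 452, 503, 553, 568, 572, 578, 580, 599, 622 → median = 568
|x − 568| sorted: 0, 4, 10, 12, 15, 31, 54, 65, 116, 126, 138 → MAD = 31
Robust SD ≈ 1.4826 × 31 = 45.961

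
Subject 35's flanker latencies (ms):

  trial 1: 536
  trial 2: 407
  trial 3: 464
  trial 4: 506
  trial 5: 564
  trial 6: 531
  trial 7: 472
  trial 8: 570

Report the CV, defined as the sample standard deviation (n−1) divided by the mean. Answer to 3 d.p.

n = 8, Σ = 4050, M = 506.2500
Σ(x−M)² = 21705.500; s = √(21705.500/7) = 55.6847
CV = 55.6847 / 506.2500 = 0.10999

0.110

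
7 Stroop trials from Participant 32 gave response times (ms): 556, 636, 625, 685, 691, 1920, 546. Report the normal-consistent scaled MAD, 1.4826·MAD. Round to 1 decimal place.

81.5 ms

Sorted: 546, 556, 625, 636, 685, 691, 1920 → median = 636
|x − 636| sorted: 0, 11, 49, 55, 80, 90, 1284 → MAD = 55
Robust SD ≈ 1.4826 × 55 = 81.543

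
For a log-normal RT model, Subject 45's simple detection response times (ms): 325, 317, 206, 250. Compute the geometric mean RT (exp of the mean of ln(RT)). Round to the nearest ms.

ln(RT): 5.7838, 5.7589, 5.3279, 5.5215
Mean ln(RT) = 22.3921/4 = 5.59802
Geometric mean = exp(5.59802) = 269.89 ms

270 ms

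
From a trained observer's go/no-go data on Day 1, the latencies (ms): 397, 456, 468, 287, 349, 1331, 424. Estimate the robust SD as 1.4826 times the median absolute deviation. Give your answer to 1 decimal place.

Sorted: 287, 349, 397, 424, 456, 468, 1331 → median = 424
|x − 424| sorted: 0, 27, 32, 44, 75, 137, 907 → MAD = 44
Robust SD ≈ 1.4826 × 44 = 65.234

65.2 ms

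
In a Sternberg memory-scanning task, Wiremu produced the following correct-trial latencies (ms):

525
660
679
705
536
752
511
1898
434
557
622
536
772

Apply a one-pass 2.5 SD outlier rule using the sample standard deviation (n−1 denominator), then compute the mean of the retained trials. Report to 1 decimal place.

607.4 ms

n = 13, ΣRT = 9187, M = 706.692
Σ(x−M)² = 1662002.77; s = √(1662002.77/12) = 372.156
Cutoffs: 706.692 ± 2.5·372.156 → [-223.7, 1637.1]
Outside: 1898 → excluded.
Retained (n=12): Σ = 7289, mean = 7289/12 = 607.417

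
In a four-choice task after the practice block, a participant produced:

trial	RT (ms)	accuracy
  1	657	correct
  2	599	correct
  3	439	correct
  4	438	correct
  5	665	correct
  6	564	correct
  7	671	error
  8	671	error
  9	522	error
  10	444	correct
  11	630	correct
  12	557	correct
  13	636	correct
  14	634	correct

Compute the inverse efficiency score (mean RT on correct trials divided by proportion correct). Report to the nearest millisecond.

Correct trials (n=11): 657, 599, 439, 438, 665, 564, 444, 630, 557, 636, 634
Mean correct RT = 6263/11 = 569.3636 ms
Proportion correct = 11/14
IES = 569.3636 / (11/14) = 724.645 ms

725 ms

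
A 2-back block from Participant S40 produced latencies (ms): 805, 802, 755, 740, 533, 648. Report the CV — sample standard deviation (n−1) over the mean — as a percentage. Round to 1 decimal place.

14.8%

n = 6, Σ = 4283, M = 713.8333
Σ(x−M)² = 55498.833; s = √(55498.833/5) = 105.3554
CV = 105.3554 / 713.8333 = 0.14759 = 14.759%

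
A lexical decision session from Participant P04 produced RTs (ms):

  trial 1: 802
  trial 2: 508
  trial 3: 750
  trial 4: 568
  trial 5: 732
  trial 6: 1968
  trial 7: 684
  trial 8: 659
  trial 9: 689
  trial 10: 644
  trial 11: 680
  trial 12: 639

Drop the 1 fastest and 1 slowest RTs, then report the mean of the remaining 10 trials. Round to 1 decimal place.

Sorted: 508, 568, 639, 644, 659, 680, 684, 689, 732, 750, 802, 1968
Drop lowest 1 (508) and highest 1 (1968)
Remaining (n=10): Σ = 6847, mean = 6847/10 = 684.700

684.7 ms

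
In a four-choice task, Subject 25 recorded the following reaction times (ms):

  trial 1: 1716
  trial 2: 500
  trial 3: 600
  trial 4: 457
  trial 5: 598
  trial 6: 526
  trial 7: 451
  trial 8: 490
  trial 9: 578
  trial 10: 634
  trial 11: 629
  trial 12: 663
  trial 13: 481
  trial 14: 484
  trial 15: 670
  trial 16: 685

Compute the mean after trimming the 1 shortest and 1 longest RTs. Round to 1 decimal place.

Sorted: 451, 457, 481, 484, 490, 500, 526, 578, 598, 600, 629, 634, 663, 670, 685, 1716
Drop lowest 1 (451) and highest 1 (1716)
Remaining (n=14): Σ = 7995, mean = 7995/14 = 571.071

571.1 ms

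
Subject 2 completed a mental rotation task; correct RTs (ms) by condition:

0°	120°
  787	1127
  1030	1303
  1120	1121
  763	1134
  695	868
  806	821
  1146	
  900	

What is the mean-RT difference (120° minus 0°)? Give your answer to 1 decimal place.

156.5 ms

M(0°) = 7247/8 = 905.875
M(120°) = 6374/6 = 1062.333
Difference = 1062.333 − 905.875 = 156.458 ms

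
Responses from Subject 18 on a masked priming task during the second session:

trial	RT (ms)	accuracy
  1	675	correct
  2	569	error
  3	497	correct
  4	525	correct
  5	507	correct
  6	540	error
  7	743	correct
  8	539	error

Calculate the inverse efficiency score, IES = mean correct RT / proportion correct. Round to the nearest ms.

943 ms

Correct trials (n=5): 675, 497, 525, 507, 743
Mean correct RT = 2947/5 = 589.4000 ms
Proportion correct = 5/8
IES = 589.4000 / (5/8) = 943.040 ms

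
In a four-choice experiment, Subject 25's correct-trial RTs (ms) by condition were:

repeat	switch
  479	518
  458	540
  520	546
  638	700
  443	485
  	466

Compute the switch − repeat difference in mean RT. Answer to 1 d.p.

34.9 ms

M(repeat) = 2538/5 = 507.600
M(switch) = 3255/6 = 542.500
Difference = 542.500 − 507.600 = 34.900 ms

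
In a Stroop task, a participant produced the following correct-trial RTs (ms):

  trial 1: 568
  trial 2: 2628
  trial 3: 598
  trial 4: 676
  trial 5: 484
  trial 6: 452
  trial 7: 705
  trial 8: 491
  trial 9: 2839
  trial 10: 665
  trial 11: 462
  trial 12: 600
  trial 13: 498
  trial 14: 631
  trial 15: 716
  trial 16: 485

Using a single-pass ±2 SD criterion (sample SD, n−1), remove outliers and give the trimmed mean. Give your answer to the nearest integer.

574 ms

n = 16, ΣRT = 13498, M = 843.625
Σ(x−M)² = 8302639.75; s = √(8302639.75/15) = 743.982
Cutoffs: 843.625 ± 2·743.982 → [-644.3, 2331.6]
Outside: 2628, 2839 → excluded.
Retained (n=14): Σ = 8031, mean = 8031/14 = 573.643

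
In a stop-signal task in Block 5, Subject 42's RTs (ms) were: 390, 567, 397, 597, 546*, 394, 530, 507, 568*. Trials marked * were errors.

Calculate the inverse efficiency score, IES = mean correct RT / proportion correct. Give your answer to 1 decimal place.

Correct trials (n=7): 390, 567, 397, 597, 394, 530, 507
Mean correct RT = 3382/7 = 483.1429 ms
Proportion correct = 7/9
IES = 483.1429 / (7/9) = 621.184 ms

621.2 ms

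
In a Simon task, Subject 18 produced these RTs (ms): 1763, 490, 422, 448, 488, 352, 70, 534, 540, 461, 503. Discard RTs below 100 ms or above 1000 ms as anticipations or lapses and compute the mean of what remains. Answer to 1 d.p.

Excluded: 70, 1763
Retained (n=9): Σ = 4238
Mean = 4238/9 = 470.8889

470.9 ms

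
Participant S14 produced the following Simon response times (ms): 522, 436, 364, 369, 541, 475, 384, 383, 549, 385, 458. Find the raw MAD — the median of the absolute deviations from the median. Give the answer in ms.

Sorted: 364, 369, 383, 384, 385, 436, 458, 475, 522, 541, 549 → median = 436
|x − 436|: 86, 0, 72, 67, 105, 39, 52, 53, 113, 51, 22
Sorted deviations: 0, 22, 39, 51, 52, 53, 67, 72, 86, 105, 113 → MAD = 53

53 ms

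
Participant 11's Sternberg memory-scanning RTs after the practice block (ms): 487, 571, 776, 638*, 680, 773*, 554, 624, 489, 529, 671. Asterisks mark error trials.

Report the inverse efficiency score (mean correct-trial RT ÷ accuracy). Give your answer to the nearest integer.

731 ms

Correct trials (n=9): 487, 571, 776, 680, 554, 624, 489, 529, 671
Mean correct RT = 5381/9 = 597.8889 ms
Proportion correct = 9/11
IES = 597.8889 / (9/11) = 730.753 ms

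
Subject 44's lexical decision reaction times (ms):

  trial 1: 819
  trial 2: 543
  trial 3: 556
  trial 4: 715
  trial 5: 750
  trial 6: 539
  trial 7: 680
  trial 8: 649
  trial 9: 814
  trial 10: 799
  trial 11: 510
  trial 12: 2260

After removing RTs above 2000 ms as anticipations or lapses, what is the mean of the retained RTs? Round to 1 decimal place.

670.4 ms

Excluded: 2260
Retained (n=11): Σ = 7374
Mean = 7374/11 = 670.3636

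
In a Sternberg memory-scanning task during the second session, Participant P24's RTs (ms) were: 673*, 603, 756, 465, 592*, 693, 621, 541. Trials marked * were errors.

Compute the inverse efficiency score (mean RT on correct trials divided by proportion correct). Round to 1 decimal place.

Correct trials (n=6): 603, 756, 465, 693, 621, 541
Mean correct RT = 3679/6 = 613.1667 ms
Proportion correct = 6/8
IES = 613.1667 / (6/8) = 817.556 ms

817.6 ms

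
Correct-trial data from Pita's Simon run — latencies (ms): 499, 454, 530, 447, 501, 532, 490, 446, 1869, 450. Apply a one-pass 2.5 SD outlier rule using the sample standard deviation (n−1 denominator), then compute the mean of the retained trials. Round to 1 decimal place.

483.2 ms

n = 10, ΣRT = 6218, M = 621.800
Σ(x−M)² = 1738175.60; s = √(1738175.60/9) = 439.466
Cutoffs: 621.800 ± 2.5·439.466 → [-476.9, 1720.5]
Outside: 1869 → excluded.
Retained (n=9): Σ = 4349, mean = 4349/9 = 483.222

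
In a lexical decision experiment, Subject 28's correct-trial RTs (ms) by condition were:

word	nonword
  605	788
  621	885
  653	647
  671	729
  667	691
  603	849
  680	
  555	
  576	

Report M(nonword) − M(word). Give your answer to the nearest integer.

139 ms

M(word) = 5631/9 = 625.667
M(nonword) = 4589/6 = 764.833
Difference = 764.833 − 625.667 = 139.167 ms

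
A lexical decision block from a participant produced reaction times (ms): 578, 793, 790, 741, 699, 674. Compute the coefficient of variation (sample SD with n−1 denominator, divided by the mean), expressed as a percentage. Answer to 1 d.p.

11.4%

n = 6, Σ = 4275, M = 712.5000
Σ(x−M)² = 33053.500; s = √(33053.500/5) = 81.3062
CV = 81.3062 / 712.5000 = 0.11411 = 11.411%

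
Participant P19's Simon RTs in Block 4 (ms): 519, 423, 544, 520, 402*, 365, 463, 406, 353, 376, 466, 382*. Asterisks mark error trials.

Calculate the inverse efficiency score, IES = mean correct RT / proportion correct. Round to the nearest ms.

532 ms

Correct trials (n=10): 519, 423, 544, 520, 365, 463, 406, 353, 376, 466
Mean correct RT = 4435/10 = 443.5000 ms
Proportion correct = 10/12
IES = 443.5000 / (10/12) = 532.200 ms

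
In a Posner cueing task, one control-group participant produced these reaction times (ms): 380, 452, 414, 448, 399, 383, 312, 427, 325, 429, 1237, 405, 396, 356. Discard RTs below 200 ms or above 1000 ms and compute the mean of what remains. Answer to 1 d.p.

Excluded: 1237
Retained (n=13): Σ = 5126
Mean = 5126/13 = 394.3077

394.3 ms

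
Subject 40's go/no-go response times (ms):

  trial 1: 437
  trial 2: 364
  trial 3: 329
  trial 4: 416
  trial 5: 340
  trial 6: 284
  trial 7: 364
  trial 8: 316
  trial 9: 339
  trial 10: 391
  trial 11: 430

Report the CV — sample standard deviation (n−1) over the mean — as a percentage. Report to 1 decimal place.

n = 11, Σ = 4010, M = 364.5455
Σ(x−M)² = 24244.727; s = √(24244.727/10) = 49.2389
CV = 49.2389 / 364.5455 = 0.13507 = 13.507%

13.5%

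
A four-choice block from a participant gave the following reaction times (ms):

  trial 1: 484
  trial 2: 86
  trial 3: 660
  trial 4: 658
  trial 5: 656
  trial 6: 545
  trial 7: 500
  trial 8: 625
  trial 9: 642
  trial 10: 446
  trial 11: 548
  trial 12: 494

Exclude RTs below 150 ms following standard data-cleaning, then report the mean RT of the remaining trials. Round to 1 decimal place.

568.9 ms

Excluded: 86
Retained (n=11): Σ = 6258
Mean = 6258/11 = 568.9091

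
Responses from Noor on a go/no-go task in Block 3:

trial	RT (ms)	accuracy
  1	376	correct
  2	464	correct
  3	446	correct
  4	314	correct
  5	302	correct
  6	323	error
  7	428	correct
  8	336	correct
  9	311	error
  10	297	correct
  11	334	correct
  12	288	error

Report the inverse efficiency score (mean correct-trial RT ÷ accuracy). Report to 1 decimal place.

488.4 ms

Correct trials (n=9): 376, 464, 446, 314, 302, 428, 336, 297, 334
Mean correct RT = 3297/9 = 366.3333 ms
Proportion correct = 9/12
IES = 366.3333 / (9/12) = 488.444 ms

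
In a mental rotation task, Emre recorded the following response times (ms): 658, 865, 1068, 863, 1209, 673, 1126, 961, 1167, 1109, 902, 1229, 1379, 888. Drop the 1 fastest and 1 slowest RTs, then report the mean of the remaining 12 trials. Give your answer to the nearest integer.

Sorted: 658, 673, 863, 865, 888, 902, 961, 1068, 1109, 1126, 1167, 1209, 1229, 1379
Drop lowest 1 (658) and highest 1 (1379)
Remaining (n=12): Σ = 12060, mean = 12060/12 = 1005.000

1005 ms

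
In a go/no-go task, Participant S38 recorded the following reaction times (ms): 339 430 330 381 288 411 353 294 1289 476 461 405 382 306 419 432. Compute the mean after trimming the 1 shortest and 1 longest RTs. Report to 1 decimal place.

387.1 ms

Sorted: 288, 294, 306, 330, 339, 353, 381, 382, 405, 411, 419, 430, 432, 461, 476, 1289
Drop lowest 1 (288) and highest 1 (1289)
Remaining (n=14): Σ = 5419, mean = 5419/14 = 387.071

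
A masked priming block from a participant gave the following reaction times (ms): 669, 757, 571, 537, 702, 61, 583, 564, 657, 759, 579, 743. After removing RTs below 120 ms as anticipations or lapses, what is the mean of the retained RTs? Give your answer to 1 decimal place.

Excluded: 61
Retained (n=11): Σ = 7121
Mean = 7121/11 = 647.3636

647.4 ms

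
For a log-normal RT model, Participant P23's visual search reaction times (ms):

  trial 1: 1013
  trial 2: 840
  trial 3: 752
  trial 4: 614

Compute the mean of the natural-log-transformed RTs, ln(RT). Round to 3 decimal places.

6.674

ln(RT): 6.9207, 6.7334, 6.6227, 6.4200
Σ ln(RT) = 26.6968
Mean = 26.6968/4 = 6.67420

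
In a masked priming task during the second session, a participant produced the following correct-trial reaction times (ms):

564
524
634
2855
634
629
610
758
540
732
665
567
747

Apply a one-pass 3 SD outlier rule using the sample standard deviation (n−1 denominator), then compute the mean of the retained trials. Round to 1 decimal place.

633.7 ms

n = 13, ΣRT = 10459, M = 804.538
Σ(x−M)² = 4624393.23; s = √(4624393.23/12) = 620.779
Cutoffs: 804.538 ± 3·620.779 → [-1057.8, 2666.9]
Outside: 2855 → excluded.
Retained (n=12): Σ = 7604, mean = 7604/12 = 633.667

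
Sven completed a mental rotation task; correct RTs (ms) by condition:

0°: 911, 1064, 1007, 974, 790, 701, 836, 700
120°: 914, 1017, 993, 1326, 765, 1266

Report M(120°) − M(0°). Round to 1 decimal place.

174.0 ms

M(0°) = 6983/8 = 872.875
M(120°) = 6281/6 = 1046.833
Difference = 1046.833 − 872.875 = 173.958 ms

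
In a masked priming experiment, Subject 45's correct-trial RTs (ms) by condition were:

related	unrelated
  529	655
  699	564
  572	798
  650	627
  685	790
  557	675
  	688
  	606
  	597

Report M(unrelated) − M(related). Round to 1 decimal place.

M(related) = 3692/6 = 615.333
M(unrelated) = 6000/9 = 666.667
Difference = 666.667 − 615.333 = 51.333 ms

51.3 ms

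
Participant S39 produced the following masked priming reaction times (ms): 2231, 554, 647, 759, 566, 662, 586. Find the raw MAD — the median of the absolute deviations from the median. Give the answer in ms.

Sorted: 554, 566, 586, 647, 662, 759, 2231 → median = 647
|x − 647|: 1584, 93, 0, 112, 81, 15, 61
Sorted deviations: 0, 15, 61, 81, 93, 112, 1584 → MAD = 81

81 ms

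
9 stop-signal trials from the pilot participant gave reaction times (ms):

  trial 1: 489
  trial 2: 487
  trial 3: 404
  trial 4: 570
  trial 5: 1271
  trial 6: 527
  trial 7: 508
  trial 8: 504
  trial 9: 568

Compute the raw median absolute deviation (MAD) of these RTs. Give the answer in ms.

21 ms

Sorted: 404, 487, 489, 504, 508, 527, 568, 570, 1271 → median = 508
|x − 508|: 19, 21, 104, 62, 763, 19, 0, 4, 60
Sorted deviations: 0, 4, 19, 19, 21, 60, 62, 104, 763 → MAD = 21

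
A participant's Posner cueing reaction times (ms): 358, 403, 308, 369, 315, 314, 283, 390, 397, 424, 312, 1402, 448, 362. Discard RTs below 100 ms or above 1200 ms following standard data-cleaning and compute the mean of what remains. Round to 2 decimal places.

Excluded: 1402
Retained (n=13): Σ = 4683
Mean = 4683/13 = 360.2308

360.23 ms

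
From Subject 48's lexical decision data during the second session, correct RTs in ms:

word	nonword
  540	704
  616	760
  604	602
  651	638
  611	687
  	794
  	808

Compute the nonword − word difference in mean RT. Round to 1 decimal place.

108.9 ms

M(word) = 3022/5 = 604.400
M(nonword) = 4993/7 = 713.286
Difference = 713.286 − 604.400 = 108.886 ms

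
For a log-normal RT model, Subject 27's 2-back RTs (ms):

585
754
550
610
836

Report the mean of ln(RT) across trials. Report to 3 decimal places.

6.490

ln(RT): 6.3716, 6.6254, 6.3099, 6.4135, 6.7286
Σ ln(RT) = 32.4490
Mean = 32.4490/5 = 6.48980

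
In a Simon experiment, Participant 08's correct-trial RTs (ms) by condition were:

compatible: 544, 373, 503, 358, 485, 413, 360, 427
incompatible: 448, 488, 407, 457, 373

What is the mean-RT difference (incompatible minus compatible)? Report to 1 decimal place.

M(compatible) = 3463/8 = 432.875
M(incompatible) = 2173/5 = 434.600
Difference = 434.600 − 432.875 = 1.725 ms

1.7 ms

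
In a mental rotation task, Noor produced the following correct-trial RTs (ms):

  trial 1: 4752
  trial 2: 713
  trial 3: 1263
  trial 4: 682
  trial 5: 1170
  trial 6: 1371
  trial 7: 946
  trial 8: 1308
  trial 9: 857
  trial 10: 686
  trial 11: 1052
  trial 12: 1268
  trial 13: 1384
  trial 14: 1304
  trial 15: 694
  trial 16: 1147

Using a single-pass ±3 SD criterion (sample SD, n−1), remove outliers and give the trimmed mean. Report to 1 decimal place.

1056.3 ms

n = 16, ΣRT = 20597, M = 1287.312
Σ(x−M)² = 13822401.44; s = √(13822401.44/15) = 959.944
Cutoffs: 1287.312 ± 3·959.944 → [-1592.5, 4167.1]
Outside: 4752 → excluded.
Retained (n=15): Σ = 15845, mean = 15845/15 = 1056.333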